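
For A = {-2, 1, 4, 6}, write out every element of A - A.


A - A = {a - a' : a, a' ∈ A}.
Compute a - a' for each ordered pair (a, a'):
a = -2: -2--2=0, -2-1=-3, -2-4=-6, -2-6=-8
a = 1: 1--2=3, 1-1=0, 1-4=-3, 1-6=-5
a = 4: 4--2=6, 4-1=3, 4-4=0, 4-6=-2
a = 6: 6--2=8, 6-1=5, 6-4=2, 6-6=0
Collecting distinct values (and noting 0 appears from a-a):
A - A = {-8, -6, -5, -3, -2, 0, 2, 3, 5, 6, 8}
|A - A| = 11

A - A = {-8, -6, -5, -3, -2, 0, 2, 3, 5, 6, 8}


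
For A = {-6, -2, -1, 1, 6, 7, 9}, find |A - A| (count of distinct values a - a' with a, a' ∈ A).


A - A = {a - a' : a, a' ∈ A}; |A| = 7.
Bounds: 2|A|-1 ≤ |A - A| ≤ |A|² - |A| + 1, i.e. 13 ≤ |A - A| ≤ 43.
Note: 0 ∈ A - A always (from a - a). The set is symmetric: if d ∈ A - A then -d ∈ A - A.
Enumerate nonzero differences d = a - a' with a > a' (then include -d):
Positive differences: {1, 2, 3, 4, 5, 6, 7, 8, 9, 10, 11, 12, 13, 15}
Full difference set: {0} ∪ (positive diffs) ∪ (negative diffs).
|A - A| = 1 + 2·14 = 29 (matches direct enumeration: 29).

|A - A| = 29


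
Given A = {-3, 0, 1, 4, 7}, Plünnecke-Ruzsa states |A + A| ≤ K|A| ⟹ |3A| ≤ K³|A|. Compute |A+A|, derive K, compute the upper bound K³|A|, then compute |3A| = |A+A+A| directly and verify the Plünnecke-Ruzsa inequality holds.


|A| = 5.
Step 1: Compute A + A by enumerating all 25 pairs.
A + A = {-6, -3, -2, 0, 1, 2, 4, 5, 7, 8, 11, 14}, so |A + A| = 12.
Step 2: Doubling constant K = |A + A|/|A| = 12/5 = 12/5 ≈ 2.4000.
Step 3: Plünnecke-Ruzsa gives |3A| ≤ K³·|A| = (2.4000)³ · 5 ≈ 69.1200.
Step 4: Compute 3A = A + A + A directly by enumerating all triples (a,b,c) ∈ A³; |3A| = 22.
Step 5: Check 22 ≤ 69.1200? Yes ✓.

K = 12/5, Plünnecke-Ruzsa bound K³|A| ≈ 69.1200, |3A| = 22, inequality holds.


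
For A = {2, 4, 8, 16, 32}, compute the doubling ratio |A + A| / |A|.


|A| = 5.
Compute A + A by enumerating all 25 pairs.
A + A = {4, 6, 8, 10, 12, 16, 18, 20, 24, 32, 34, 36, 40, 48, 64}, so |A + A| = 15.
K = |A + A| / |A| = 15/5 = 3/1 ≈ 3.0000.
Reference: AP of size 5 gives K = 9/5 ≈ 1.8000; a fully generic set of size 5 gives K ≈ 3.0000.

|A| = 5, |A + A| = 15, K = 15/5 = 3/1.


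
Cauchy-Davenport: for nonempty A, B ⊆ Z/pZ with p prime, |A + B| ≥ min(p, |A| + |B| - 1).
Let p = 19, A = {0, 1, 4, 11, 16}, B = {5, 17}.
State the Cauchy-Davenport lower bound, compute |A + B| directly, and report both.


Cauchy-Davenport: |A + B| ≥ min(p, |A| + |B| - 1) for A, B nonempty in Z/pZ.
|A| = 5, |B| = 2, p = 19.
CD lower bound = min(19, 5 + 2 - 1) = min(19, 6) = 6.
Compute A + B mod 19 directly:
a = 0: 0+5=5, 0+17=17
a = 1: 1+5=6, 1+17=18
a = 4: 4+5=9, 4+17=2
a = 11: 11+5=16, 11+17=9
a = 16: 16+5=2, 16+17=14
A + B = {2, 5, 6, 9, 14, 16, 17, 18}, so |A + B| = 8.
Verify: 8 ≥ 6? Yes ✓.

CD lower bound = 6, actual |A + B| = 8.


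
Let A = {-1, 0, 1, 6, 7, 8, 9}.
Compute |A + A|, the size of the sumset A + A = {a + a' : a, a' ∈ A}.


A + A = {a + a' : a, a' ∈ A}; |A| = 7.
General bounds: 2|A| - 1 ≤ |A + A| ≤ |A|(|A|+1)/2, i.e. 13 ≤ |A + A| ≤ 28.
Lower bound 2|A|-1 is attained iff A is an arithmetic progression.
Enumerate sums a + a' for a ≤ a' (symmetric, so this suffices):
a = -1: -1+-1=-2, -1+0=-1, -1+1=0, -1+6=5, -1+7=6, -1+8=7, -1+9=8
a = 0: 0+0=0, 0+1=1, 0+6=6, 0+7=7, 0+8=8, 0+9=9
a = 1: 1+1=2, 1+6=7, 1+7=8, 1+8=9, 1+9=10
a = 6: 6+6=12, 6+7=13, 6+8=14, 6+9=15
a = 7: 7+7=14, 7+8=15, 7+9=16
a = 8: 8+8=16, 8+9=17
a = 9: 9+9=18
Distinct sums: {-2, -1, 0, 1, 2, 5, 6, 7, 8, 9, 10, 12, 13, 14, 15, 16, 17, 18}
|A + A| = 18

|A + A| = 18


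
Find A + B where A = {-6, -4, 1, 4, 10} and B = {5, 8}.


A + B = {a + b : a ∈ A, b ∈ B}.
Enumerate all |A|·|B| = 5·2 = 10 pairs (a, b) and collect distinct sums.
a = -6: -6+5=-1, -6+8=2
a = -4: -4+5=1, -4+8=4
a = 1: 1+5=6, 1+8=9
a = 4: 4+5=9, 4+8=12
a = 10: 10+5=15, 10+8=18
Collecting distinct sums: A + B = {-1, 1, 2, 4, 6, 9, 12, 15, 18}
|A + B| = 9

A + B = {-1, 1, 2, 4, 6, 9, 12, 15, 18}


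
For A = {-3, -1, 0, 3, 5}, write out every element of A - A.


A - A = {a - a' : a, a' ∈ A}.
Compute a - a' for each ordered pair (a, a'):
a = -3: -3--3=0, -3--1=-2, -3-0=-3, -3-3=-6, -3-5=-8
a = -1: -1--3=2, -1--1=0, -1-0=-1, -1-3=-4, -1-5=-6
a = 0: 0--3=3, 0--1=1, 0-0=0, 0-3=-3, 0-5=-5
a = 3: 3--3=6, 3--1=4, 3-0=3, 3-3=0, 3-5=-2
a = 5: 5--3=8, 5--1=6, 5-0=5, 5-3=2, 5-5=0
Collecting distinct values (and noting 0 appears from a-a):
A - A = {-8, -6, -5, -4, -3, -2, -1, 0, 1, 2, 3, 4, 5, 6, 8}
|A - A| = 15

A - A = {-8, -6, -5, -4, -3, -2, -1, 0, 1, 2, 3, 4, 5, 6, 8}


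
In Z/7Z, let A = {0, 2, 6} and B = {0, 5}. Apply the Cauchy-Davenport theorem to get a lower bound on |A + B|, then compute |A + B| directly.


Cauchy-Davenport: |A + B| ≥ min(p, |A| + |B| - 1) for A, B nonempty in Z/pZ.
|A| = 3, |B| = 2, p = 7.
CD lower bound = min(7, 3 + 2 - 1) = min(7, 4) = 4.
Compute A + B mod 7 directly:
a = 0: 0+0=0, 0+5=5
a = 2: 2+0=2, 2+5=0
a = 6: 6+0=6, 6+5=4
A + B = {0, 2, 4, 5, 6}, so |A + B| = 5.
Verify: 5 ≥ 4? Yes ✓.

CD lower bound = 4, actual |A + B| = 5.


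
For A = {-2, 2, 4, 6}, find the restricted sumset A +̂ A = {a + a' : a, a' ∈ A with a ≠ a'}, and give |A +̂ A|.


Restricted sumset: A +̂ A = {a + a' : a ∈ A, a' ∈ A, a ≠ a'}.
Equivalently, take A + A and drop any sum 2a that is achievable ONLY as a + a for a ∈ A (i.e. sums representable only with equal summands).
Enumerate pairs (a, a') with a < a' (symmetric, so each unordered pair gives one sum; this covers all a ≠ a'):
  -2 + 2 = 0
  -2 + 4 = 2
  -2 + 6 = 4
  2 + 4 = 6
  2 + 6 = 8
  4 + 6 = 10
Collected distinct sums: {0, 2, 4, 6, 8, 10}
|A +̂ A| = 6
(Reference bound: |A +̂ A| ≥ 2|A| - 3 for |A| ≥ 2, with |A| = 4 giving ≥ 5.)

|A +̂ A| = 6


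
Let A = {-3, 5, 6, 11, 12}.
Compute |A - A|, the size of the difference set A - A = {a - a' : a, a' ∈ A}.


A - A = {a - a' : a, a' ∈ A}; |A| = 5.
Bounds: 2|A|-1 ≤ |A - A| ≤ |A|² - |A| + 1, i.e. 9 ≤ |A - A| ≤ 21.
Note: 0 ∈ A - A always (from a - a). The set is symmetric: if d ∈ A - A then -d ∈ A - A.
Enumerate nonzero differences d = a - a' with a > a' (then include -d):
Positive differences: {1, 5, 6, 7, 8, 9, 14, 15}
Full difference set: {0} ∪ (positive diffs) ∪ (negative diffs).
|A - A| = 1 + 2·8 = 17 (matches direct enumeration: 17).

|A - A| = 17


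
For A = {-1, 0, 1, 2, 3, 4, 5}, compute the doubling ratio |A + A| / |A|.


|A| = 7.
Compute A + A by enumerating all 49 pairs.
A + A = {-2, -1, 0, 1, 2, 3, 4, 5, 6, 7, 8, 9, 10}, so |A + A| = 13.
K = |A + A| / |A| = 13/7 (already in lowest terms) ≈ 1.8571.
Reference: AP of size 7 gives K = 13/7 ≈ 1.8571; a fully generic set of size 7 gives K ≈ 4.0000.

|A| = 7, |A + A| = 13, K = 13/7.


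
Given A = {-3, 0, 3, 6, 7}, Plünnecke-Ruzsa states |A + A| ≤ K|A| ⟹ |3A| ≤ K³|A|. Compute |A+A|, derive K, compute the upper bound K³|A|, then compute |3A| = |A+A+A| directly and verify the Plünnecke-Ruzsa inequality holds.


|A| = 5.
Step 1: Compute A + A by enumerating all 25 pairs.
A + A = {-6, -3, 0, 3, 4, 6, 7, 9, 10, 12, 13, 14}, so |A + A| = 12.
Step 2: Doubling constant K = |A + A|/|A| = 12/5 = 12/5 ≈ 2.4000.
Step 3: Plünnecke-Ruzsa gives |3A| ≤ K³·|A| = (2.4000)³ · 5 ≈ 69.1200.
Step 4: Compute 3A = A + A + A directly by enumerating all triples (a,b,c) ∈ A³; |3A| = 22.
Step 5: Check 22 ≤ 69.1200? Yes ✓.

K = 12/5, Plünnecke-Ruzsa bound K³|A| ≈ 69.1200, |3A| = 22, inequality holds.


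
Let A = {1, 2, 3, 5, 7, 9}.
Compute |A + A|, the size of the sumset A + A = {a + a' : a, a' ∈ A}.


A + A = {a + a' : a, a' ∈ A}; |A| = 6.
General bounds: 2|A| - 1 ≤ |A + A| ≤ |A|(|A|+1)/2, i.e. 11 ≤ |A + A| ≤ 21.
Lower bound 2|A|-1 is attained iff A is an arithmetic progression.
Enumerate sums a + a' for a ≤ a' (symmetric, so this suffices):
a = 1: 1+1=2, 1+2=3, 1+3=4, 1+5=6, 1+7=8, 1+9=10
a = 2: 2+2=4, 2+3=5, 2+5=7, 2+7=9, 2+9=11
a = 3: 3+3=6, 3+5=8, 3+7=10, 3+9=12
a = 5: 5+5=10, 5+7=12, 5+9=14
a = 7: 7+7=14, 7+9=16
a = 9: 9+9=18
Distinct sums: {2, 3, 4, 5, 6, 7, 8, 9, 10, 11, 12, 14, 16, 18}
|A + A| = 14

|A + A| = 14


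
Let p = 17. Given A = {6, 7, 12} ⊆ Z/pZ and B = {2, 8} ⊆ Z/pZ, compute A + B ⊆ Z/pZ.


Work in Z/17Z: reduce every sum a + b modulo 17.
Enumerate all 6 pairs:
a = 6: 6+2=8, 6+8=14
a = 7: 7+2=9, 7+8=15
a = 12: 12+2=14, 12+8=3
Distinct residues collected: {3, 8, 9, 14, 15}
|A + B| = 5 (out of 17 total residues).

A + B = {3, 8, 9, 14, 15}


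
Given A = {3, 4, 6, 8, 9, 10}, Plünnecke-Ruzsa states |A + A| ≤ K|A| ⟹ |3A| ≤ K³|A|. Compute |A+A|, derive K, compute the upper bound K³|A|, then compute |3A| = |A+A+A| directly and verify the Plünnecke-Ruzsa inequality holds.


|A| = 6.
Step 1: Compute A + A by enumerating all 36 pairs.
A + A = {6, 7, 8, 9, 10, 11, 12, 13, 14, 15, 16, 17, 18, 19, 20}, so |A + A| = 15.
Step 2: Doubling constant K = |A + A|/|A| = 15/6 = 15/6 ≈ 2.5000.
Step 3: Plünnecke-Ruzsa gives |3A| ≤ K³·|A| = (2.5000)³ · 6 ≈ 93.7500.
Step 4: Compute 3A = A + A + A directly by enumerating all triples (a,b,c) ∈ A³; |3A| = 22.
Step 5: Check 22 ≤ 93.7500? Yes ✓.

K = 15/6, Plünnecke-Ruzsa bound K³|A| ≈ 93.7500, |3A| = 22, inequality holds.


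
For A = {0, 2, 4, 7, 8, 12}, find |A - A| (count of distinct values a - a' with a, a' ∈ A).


A - A = {a - a' : a, a' ∈ A}; |A| = 6.
Bounds: 2|A|-1 ≤ |A - A| ≤ |A|² - |A| + 1, i.e. 11 ≤ |A - A| ≤ 31.
Note: 0 ∈ A - A always (from a - a). The set is symmetric: if d ∈ A - A then -d ∈ A - A.
Enumerate nonzero differences d = a - a' with a > a' (then include -d):
Positive differences: {1, 2, 3, 4, 5, 6, 7, 8, 10, 12}
Full difference set: {0} ∪ (positive diffs) ∪ (negative diffs).
|A - A| = 1 + 2·10 = 21 (matches direct enumeration: 21).

|A - A| = 21


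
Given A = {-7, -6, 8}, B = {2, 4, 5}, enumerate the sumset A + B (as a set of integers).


A + B = {a + b : a ∈ A, b ∈ B}.
Enumerate all |A|·|B| = 3·3 = 9 pairs (a, b) and collect distinct sums.
a = -7: -7+2=-5, -7+4=-3, -7+5=-2
a = -6: -6+2=-4, -6+4=-2, -6+5=-1
a = 8: 8+2=10, 8+4=12, 8+5=13
Collecting distinct sums: A + B = {-5, -4, -3, -2, -1, 10, 12, 13}
|A + B| = 8

A + B = {-5, -4, -3, -2, -1, 10, 12, 13}


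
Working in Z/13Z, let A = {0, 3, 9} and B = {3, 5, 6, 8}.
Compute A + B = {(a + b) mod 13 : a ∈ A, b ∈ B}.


Work in Z/13Z: reduce every sum a + b modulo 13.
Enumerate all 12 pairs:
a = 0: 0+3=3, 0+5=5, 0+6=6, 0+8=8
a = 3: 3+3=6, 3+5=8, 3+6=9, 3+8=11
a = 9: 9+3=12, 9+5=1, 9+6=2, 9+8=4
Distinct residues collected: {1, 2, 3, 4, 5, 6, 8, 9, 11, 12}
|A + B| = 10 (out of 13 total residues).

A + B = {1, 2, 3, 4, 5, 6, 8, 9, 11, 12}


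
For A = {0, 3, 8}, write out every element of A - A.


A - A = {a - a' : a, a' ∈ A}.
Compute a - a' for each ordered pair (a, a'):
a = 0: 0-0=0, 0-3=-3, 0-8=-8
a = 3: 3-0=3, 3-3=0, 3-8=-5
a = 8: 8-0=8, 8-3=5, 8-8=0
Collecting distinct values (and noting 0 appears from a-a):
A - A = {-8, -5, -3, 0, 3, 5, 8}
|A - A| = 7

A - A = {-8, -5, -3, 0, 3, 5, 8}


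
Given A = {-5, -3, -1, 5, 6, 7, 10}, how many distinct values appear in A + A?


A + A = {a + a' : a, a' ∈ A}; |A| = 7.
General bounds: 2|A| - 1 ≤ |A + A| ≤ |A|(|A|+1)/2, i.e. 13 ≤ |A + A| ≤ 28.
Lower bound 2|A|-1 is attained iff A is an arithmetic progression.
Enumerate sums a + a' for a ≤ a' (symmetric, so this suffices):
a = -5: -5+-5=-10, -5+-3=-8, -5+-1=-6, -5+5=0, -5+6=1, -5+7=2, -5+10=5
a = -3: -3+-3=-6, -3+-1=-4, -3+5=2, -3+6=3, -3+7=4, -3+10=7
a = -1: -1+-1=-2, -1+5=4, -1+6=5, -1+7=6, -1+10=9
a = 5: 5+5=10, 5+6=11, 5+7=12, 5+10=15
a = 6: 6+6=12, 6+7=13, 6+10=16
a = 7: 7+7=14, 7+10=17
a = 10: 10+10=20
Distinct sums: {-10, -8, -6, -4, -2, 0, 1, 2, 3, 4, 5, 6, 7, 9, 10, 11, 12, 13, 14, 15, 16, 17, 20}
|A + A| = 23

|A + A| = 23


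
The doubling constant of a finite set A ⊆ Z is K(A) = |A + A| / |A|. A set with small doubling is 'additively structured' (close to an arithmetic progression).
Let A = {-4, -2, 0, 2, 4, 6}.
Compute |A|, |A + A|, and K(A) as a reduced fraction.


|A| = 6.
Compute A + A by enumerating all 36 pairs.
A + A = {-8, -6, -4, -2, 0, 2, 4, 6, 8, 10, 12}, so |A + A| = 11.
K = |A + A| / |A| = 11/6 (already in lowest terms) ≈ 1.8333.
Reference: AP of size 6 gives K = 11/6 ≈ 1.8333; a fully generic set of size 6 gives K ≈ 3.5000.

|A| = 6, |A + A| = 11, K = 11/6.


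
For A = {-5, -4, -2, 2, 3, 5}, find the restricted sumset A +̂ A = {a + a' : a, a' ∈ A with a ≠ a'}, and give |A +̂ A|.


Restricted sumset: A +̂ A = {a + a' : a ∈ A, a' ∈ A, a ≠ a'}.
Equivalently, take A + A and drop any sum 2a that is achievable ONLY as a + a for a ∈ A (i.e. sums representable only with equal summands).
Enumerate pairs (a, a') with a < a' (symmetric, so each unordered pair gives one sum; this covers all a ≠ a'):
  -5 + -4 = -9
  -5 + -2 = -7
  -5 + 2 = -3
  -5 + 3 = -2
  -5 + 5 = 0
  -4 + -2 = -6
  -4 + 2 = -2
  -4 + 3 = -1
  -4 + 5 = 1
  -2 + 2 = 0
  -2 + 3 = 1
  -2 + 5 = 3
  2 + 3 = 5
  2 + 5 = 7
  3 + 5 = 8
Collected distinct sums: {-9, -7, -6, -3, -2, -1, 0, 1, 3, 5, 7, 8}
|A +̂ A| = 12
(Reference bound: |A +̂ A| ≥ 2|A| - 3 for |A| ≥ 2, with |A| = 6 giving ≥ 9.)

|A +̂ A| = 12


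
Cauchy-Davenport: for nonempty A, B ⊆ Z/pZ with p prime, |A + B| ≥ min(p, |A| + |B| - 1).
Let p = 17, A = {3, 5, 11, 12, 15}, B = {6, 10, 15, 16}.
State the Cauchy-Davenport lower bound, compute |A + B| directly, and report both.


Cauchy-Davenport: |A + B| ≥ min(p, |A| + |B| - 1) for A, B nonempty in Z/pZ.
|A| = 5, |B| = 4, p = 17.
CD lower bound = min(17, 5 + 4 - 1) = min(17, 8) = 8.
Compute A + B mod 17 directly:
a = 3: 3+6=9, 3+10=13, 3+15=1, 3+16=2
a = 5: 5+6=11, 5+10=15, 5+15=3, 5+16=4
a = 11: 11+6=0, 11+10=4, 11+15=9, 11+16=10
a = 12: 12+6=1, 12+10=5, 12+15=10, 12+16=11
a = 15: 15+6=4, 15+10=8, 15+15=13, 15+16=14
A + B = {0, 1, 2, 3, 4, 5, 8, 9, 10, 11, 13, 14, 15}, so |A + B| = 13.
Verify: 13 ≥ 8? Yes ✓.

CD lower bound = 8, actual |A + B| = 13.


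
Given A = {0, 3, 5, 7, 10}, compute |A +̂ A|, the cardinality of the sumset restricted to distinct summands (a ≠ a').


Restricted sumset: A +̂ A = {a + a' : a ∈ A, a' ∈ A, a ≠ a'}.
Equivalently, take A + A and drop any sum 2a that is achievable ONLY as a + a for a ∈ A (i.e. sums representable only with equal summands).
Enumerate pairs (a, a') with a < a' (symmetric, so each unordered pair gives one sum; this covers all a ≠ a'):
  0 + 3 = 3
  0 + 5 = 5
  0 + 7 = 7
  0 + 10 = 10
  3 + 5 = 8
  3 + 7 = 10
  3 + 10 = 13
  5 + 7 = 12
  5 + 10 = 15
  7 + 10 = 17
Collected distinct sums: {3, 5, 7, 8, 10, 12, 13, 15, 17}
|A +̂ A| = 9
(Reference bound: |A +̂ A| ≥ 2|A| - 3 for |A| ≥ 2, with |A| = 5 giving ≥ 7.)

|A +̂ A| = 9


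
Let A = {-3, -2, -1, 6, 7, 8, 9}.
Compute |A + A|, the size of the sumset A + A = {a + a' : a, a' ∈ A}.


A + A = {a + a' : a, a' ∈ A}; |A| = 7.
General bounds: 2|A| - 1 ≤ |A + A| ≤ |A|(|A|+1)/2, i.e. 13 ≤ |A + A| ≤ 28.
Lower bound 2|A|-1 is attained iff A is an arithmetic progression.
Enumerate sums a + a' for a ≤ a' (symmetric, so this suffices):
a = -3: -3+-3=-6, -3+-2=-5, -3+-1=-4, -3+6=3, -3+7=4, -3+8=5, -3+9=6
a = -2: -2+-2=-4, -2+-1=-3, -2+6=4, -2+7=5, -2+8=6, -2+9=7
a = -1: -1+-1=-2, -1+6=5, -1+7=6, -1+8=7, -1+9=8
a = 6: 6+6=12, 6+7=13, 6+8=14, 6+9=15
a = 7: 7+7=14, 7+8=15, 7+9=16
a = 8: 8+8=16, 8+9=17
a = 9: 9+9=18
Distinct sums: {-6, -5, -4, -3, -2, 3, 4, 5, 6, 7, 8, 12, 13, 14, 15, 16, 17, 18}
|A + A| = 18

|A + A| = 18


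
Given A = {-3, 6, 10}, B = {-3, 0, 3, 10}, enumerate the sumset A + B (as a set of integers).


A + B = {a + b : a ∈ A, b ∈ B}.
Enumerate all |A|·|B| = 3·4 = 12 pairs (a, b) and collect distinct sums.
a = -3: -3+-3=-6, -3+0=-3, -3+3=0, -3+10=7
a = 6: 6+-3=3, 6+0=6, 6+3=9, 6+10=16
a = 10: 10+-3=7, 10+0=10, 10+3=13, 10+10=20
Collecting distinct sums: A + B = {-6, -3, 0, 3, 6, 7, 9, 10, 13, 16, 20}
|A + B| = 11

A + B = {-6, -3, 0, 3, 6, 7, 9, 10, 13, 16, 20}


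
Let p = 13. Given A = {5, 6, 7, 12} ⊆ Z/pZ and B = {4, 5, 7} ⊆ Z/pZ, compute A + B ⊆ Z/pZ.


Work in Z/13Z: reduce every sum a + b modulo 13.
Enumerate all 12 pairs:
a = 5: 5+4=9, 5+5=10, 5+7=12
a = 6: 6+4=10, 6+5=11, 6+7=0
a = 7: 7+4=11, 7+5=12, 7+7=1
a = 12: 12+4=3, 12+5=4, 12+7=6
Distinct residues collected: {0, 1, 3, 4, 6, 9, 10, 11, 12}
|A + B| = 9 (out of 13 total residues).

A + B = {0, 1, 3, 4, 6, 9, 10, 11, 12}


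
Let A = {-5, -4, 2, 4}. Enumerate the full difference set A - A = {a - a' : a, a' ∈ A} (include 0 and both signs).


A - A = {a - a' : a, a' ∈ A}.
Compute a - a' for each ordered pair (a, a'):
a = -5: -5--5=0, -5--4=-1, -5-2=-7, -5-4=-9
a = -4: -4--5=1, -4--4=0, -4-2=-6, -4-4=-8
a = 2: 2--5=7, 2--4=6, 2-2=0, 2-4=-2
a = 4: 4--5=9, 4--4=8, 4-2=2, 4-4=0
Collecting distinct values (and noting 0 appears from a-a):
A - A = {-9, -8, -7, -6, -2, -1, 0, 1, 2, 6, 7, 8, 9}
|A - A| = 13

A - A = {-9, -8, -7, -6, -2, -1, 0, 1, 2, 6, 7, 8, 9}


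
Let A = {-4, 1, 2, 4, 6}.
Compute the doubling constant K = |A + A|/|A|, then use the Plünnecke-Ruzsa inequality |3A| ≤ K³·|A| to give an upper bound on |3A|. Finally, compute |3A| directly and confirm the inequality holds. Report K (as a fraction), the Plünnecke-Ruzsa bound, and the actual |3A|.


|A| = 5.
Step 1: Compute A + A by enumerating all 25 pairs.
A + A = {-8, -3, -2, 0, 2, 3, 4, 5, 6, 7, 8, 10, 12}, so |A + A| = 13.
Step 2: Doubling constant K = |A + A|/|A| = 13/5 = 13/5 ≈ 2.6000.
Step 3: Plünnecke-Ruzsa gives |3A| ≤ K³·|A| = (2.6000)³ · 5 ≈ 87.8800.
Step 4: Compute 3A = A + A + A directly by enumerating all triples (a,b,c) ∈ A³; |3A| = 23.
Step 5: Check 23 ≤ 87.8800? Yes ✓.

K = 13/5, Plünnecke-Ruzsa bound K³|A| ≈ 87.8800, |3A| = 23, inequality holds.


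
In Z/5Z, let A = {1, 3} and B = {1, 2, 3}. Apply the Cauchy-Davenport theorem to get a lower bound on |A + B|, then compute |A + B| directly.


Cauchy-Davenport: |A + B| ≥ min(p, |A| + |B| - 1) for A, B nonempty in Z/pZ.
|A| = 2, |B| = 3, p = 5.
CD lower bound = min(5, 2 + 3 - 1) = min(5, 4) = 4.
Compute A + B mod 5 directly:
a = 1: 1+1=2, 1+2=3, 1+3=4
a = 3: 3+1=4, 3+2=0, 3+3=1
A + B = {0, 1, 2, 3, 4}, so |A + B| = 5.
Verify: 5 ≥ 4? Yes ✓.

CD lower bound = 4, actual |A + B| = 5.


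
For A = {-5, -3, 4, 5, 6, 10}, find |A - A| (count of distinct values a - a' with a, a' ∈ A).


A - A = {a - a' : a, a' ∈ A}; |A| = 6.
Bounds: 2|A|-1 ≤ |A - A| ≤ |A|² - |A| + 1, i.e. 11 ≤ |A - A| ≤ 31.
Note: 0 ∈ A - A always (from a - a). The set is symmetric: if d ∈ A - A then -d ∈ A - A.
Enumerate nonzero differences d = a - a' with a > a' (then include -d):
Positive differences: {1, 2, 4, 5, 6, 7, 8, 9, 10, 11, 13, 15}
Full difference set: {0} ∪ (positive diffs) ∪ (negative diffs).
|A - A| = 1 + 2·12 = 25 (matches direct enumeration: 25).

|A - A| = 25


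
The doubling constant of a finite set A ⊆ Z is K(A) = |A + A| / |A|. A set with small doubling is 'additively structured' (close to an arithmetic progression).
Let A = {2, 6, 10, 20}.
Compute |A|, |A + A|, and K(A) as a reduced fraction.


|A| = 4.
Compute A + A by enumerating all 16 pairs.
A + A = {4, 8, 12, 16, 20, 22, 26, 30, 40}, so |A + A| = 9.
K = |A + A| / |A| = 9/4 (already in lowest terms) ≈ 2.2500.
Reference: AP of size 4 gives K = 7/4 ≈ 1.7500; a fully generic set of size 4 gives K ≈ 2.5000.

|A| = 4, |A + A| = 9, K = 9/4.


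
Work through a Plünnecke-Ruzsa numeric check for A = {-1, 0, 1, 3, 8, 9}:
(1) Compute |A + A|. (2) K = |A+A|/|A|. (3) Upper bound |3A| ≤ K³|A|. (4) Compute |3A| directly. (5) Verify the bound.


|A| = 6.
Step 1: Compute A + A by enumerating all 36 pairs.
A + A = {-2, -1, 0, 1, 2, 3, 4, 6, 7, 8, 9, 10, 11, 12, 16, 17, 18}, so |A + A| = 17.
Step 2: Doubling constant K = |A + A|/|A| = 17/6 = 17/6 ≈ 2.8333.
Step 3: Plünnecke-Ruzsa gives |3A| ≤ K³·|A| = (2.8333)³ · 6 ≈ 136.4722.
Step 4: Compute 3A = A + A + A directly by enumerating all triples (a,b,c) ∈ A³; |3A| = 29.
Step 5: Check 29 ≤ 136.4722? Yes ✓.

K = 17/6, Plünnecke-Ruzsa bound K³|A| ≈ 136.4722, |3A| = 29, inequality holds.


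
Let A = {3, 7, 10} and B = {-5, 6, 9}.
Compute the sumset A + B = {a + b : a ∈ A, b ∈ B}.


A + B = {a + b : a ∈ A, b ∈ B}.
Enumerate all |A|·|B| = 3·3 = 9 pairs (a, b) and collect distinct sums.
a = 3: 3+-5=-2, 3+6=9, 3+9=12
a = 7: 7+-5=2, 7+6=13, 7+9=16
a = 10: 10+-5=5, 10+6=16, 10+9=19
Collecting distinct sums: A + B = {-2, 2, 5, 9, 12, 13, 16, 19}
|A + B| = 8

A + B = {-2, 2, 5, 9, 12, 13, 16, 19}


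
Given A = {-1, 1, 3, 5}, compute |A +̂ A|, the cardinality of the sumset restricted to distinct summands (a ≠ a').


Restricted sumset: A +̂ A = {a + a' : a ∈ A, a' ∈ A, a ≠ a'}.
Equivalently, take A + A and drop any sum 2a that is achievable ONLY as a + a for a ∈ A (i.e. sums representable only with equal summands).
Enumerate pairs (a, a') with a < a' (symmetric, so each unordered pair gives one sum; this covers all a ≠ a'):
  -1 + 1 = 0
  -1 + 3 = 2
  -1 + 5 = 4
  1 + 3 = 4
  1 + 5 = 6
  3 + 5 = 8
Collected distinct sums: {0, 2, 4, 6, 8}
|A +̂ A| = 5
(Reference bound: |A +̂ A| ≥ 2|A| - 3 for |A| ≥ 2, with |A| = 4 giving ≥ 5.)

|A +̂ A| = 5


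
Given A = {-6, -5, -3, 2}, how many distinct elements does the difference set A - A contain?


A - A = {a - a' : a, a' ∈ A}; |A| = 4.
Bounds: 2|A|-1 ≤ |A - A| ≤ |A|² - |A| + 1, i.e. 7 ≤ |A - A| ≤ 13.
Note: 0 ∈ A - A always (from a - a). The set is symmetric: if d ∈ A - A then -d ∈ A - A.
Enumerate nonzero differences d = a - a' with a > a' (then include -d):
Positive differences: {1, 2, 3, 5, 7, 8}
Full difference set: {0} ∪ (positive diffs) ∪ (negative diffs).
|A - A| = 1 + 2·6 = 13 (matches direct enumeration: 13).

|A - A| = 13


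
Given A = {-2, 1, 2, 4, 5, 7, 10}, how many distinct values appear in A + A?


A + A = {a + a' : a, a' ∈ A}; |A| = 7.
General bounds: 2|A| - 1 ≤ |A + A| ≤ |A|(|A|+1)/2, i.e. 13 ≤ |A + A| ≤ 28.
Lower bound 2|A|-1 is attained iff A is an arithmetic progression.
Enumerate sums a + a' for a ≤ a' (symmetric, so this suffices):
a = -2: -2+-2=-4, -2+1=-1, -2+2=0, -2+4=2, -2+5=3, -2+7=5, -2+10=8
a = 1: 1+1=2, 1+2=3, 1+4=5, 1+5=6, 1+7=8, 1+10=11
a = 2: 2+2=4, 2+4=6, 2+5=7, 2+7=9, 2+10=12
a = 4: 4+4=8, 4+5=9, 4+7=11, 4+10=14
a = 5: 5+5=10, 5+7=12, 5+10=15
a = 7: 7+7=14, 7+10=17
a = 10: 10+10=20
Distinct sums: {-4, -1, 0, 2, 3, 4, 5, 6, 7, 8, 9, 10, 11, 12, 14, 15, 17, 20}
|A + A| = 18

|A + A| = 18


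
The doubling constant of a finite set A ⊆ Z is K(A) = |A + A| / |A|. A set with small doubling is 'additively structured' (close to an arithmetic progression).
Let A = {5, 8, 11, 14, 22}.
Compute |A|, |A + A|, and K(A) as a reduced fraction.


|A| = 5.
Compute A + A by enumerating all 25 pairs.
A + A = {10, 13, 16, 19, 22, 25, 27, 28, 30, 33, 36, 44}, so |A + A| = 12.
K = |A + A| / |A| = 12/5 (already in lowest terms) ≈ 2.4000.
Reference: AP of size 5 gives K = 9/5 ≈ 1.8000; a fully generic set of size 5 gives K ≈ 3.0000.

|A| = 5, |A + A| = 12, K = 12/5.


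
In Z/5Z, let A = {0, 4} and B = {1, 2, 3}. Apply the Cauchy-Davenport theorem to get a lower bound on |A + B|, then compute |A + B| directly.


Cauchy-Davenport: |A + B| ≥ min(p, |A| + |B| - 1) for A, B nonempty in Z/pZ.
|A| = 2, |B| = 3, p = 5.
CD lower bound = min(5, 2 + 3 - 1) = min(5, 4) = 4.
Compute A + B mod 5 directly:
a = 0: 0+1=1, 0+2=2, 0+3=3
a = 4: 4+1=0, 4+2=1, 4+3=2
A + B = {0, 1, 2, 3}, so |A + B| = 4.
Verify: 4 ≥ 4? Yes ✓.

CD lower bound = 4, actual |A + B| = 4.


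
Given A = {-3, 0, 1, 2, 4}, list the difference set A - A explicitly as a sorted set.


A - A = {a - a' : a, a' ∈ A}.
Compute a - a' for each ordered pair (a, a'):
a = -3: -3--3=0, -3-0=-3, -3-1=-4, -3-2=-5, -3-4=-7
a = 0: 0--3=3, 0-0=0, 0-1=-1, 0-2=-2, 0-4=-4
a = 1: 1--3=4, 1-0=1, 1-1=0, 1-2=-1, 1-4=-3
a = 2: 2--3=5, 2-0=2, 2-1=1, 2-2=0, 2-4=-2
a = 4: 4--3=7, 4-0=4, 4-1=3, 4-2=2, 4-4=0
Collecting distinct values (and noting 0 appears from a-a):
A - A = {-7, -5, -4, -3, -2, -1, 0, 1, 2, 3, 4, 5, 7}
|A - A| = 13

A - A = {-7, -5, -4, -3, -2, -1, 0, 1, 2, 3, 4, 5, 7}


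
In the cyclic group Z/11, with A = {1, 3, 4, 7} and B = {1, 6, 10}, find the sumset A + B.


Work in Z/11Z: reduce every sum a + b modulo 11.
Enumerate all 12 pairs:
a = 1: 1+1=2, 1+6=7, 1+10=0
a = 3: 3+1=4, 3+6=9, 3+10=2
a = 4: 4+1=5, 4+6=10, 4+10=3
a = 7: 7+1=8, 7+6=2, 7+10=6
Distinct residues collected: {0, 2, 3, 4, 5, 6, 7, 8, 9, 10}
|A + B| = 10 (out of 11 total residues).

A + B = {0, 2, 3, 4, 5, 6, 7, 8, 9, 10}


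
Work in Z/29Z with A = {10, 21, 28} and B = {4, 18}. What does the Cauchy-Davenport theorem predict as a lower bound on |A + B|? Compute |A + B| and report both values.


Cauchy-Davenport: |A + B| ≥ min(p, |A| + |B| - 1) for A, B nonempty in Z/pZ.
|A| = 3, |B| = 2, p = 29.
CD lower bound = min(29, 3 + 2 - 1) = min(29, 4) = 4.
Compute A + B mod 29 directly:
a = 10: 10+4=14, 10+18=28
a = 21: 21+4=25, 21+18=10
a = 28: 28+4=3, 28+18=17
A + B = {3, 10, 14, 17, 25, 28}, so |A + B| = 6.
Verify: 6 ≥ 4? Yes ✓.

CD lower bound = 4, actual |A + B| = 6.


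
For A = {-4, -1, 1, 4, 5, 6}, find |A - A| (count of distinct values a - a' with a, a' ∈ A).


A - A = {a - a' : a, a' ∈ A}; |A| = 6.
Bounds: 2|A|-1 ≤ |A - A| ≤ |A|² - |A| + 1, i.e. 11 ≤ |A - A| ≤ 31.
Note: 0 ∈ A - A always (from a - a). The set is symmetric: if d ∈ A - A then -d ∈ A - A.
Enumerate nonzero differences d = a - a' with a > a' (then include -d):
Positive differences: {1, 2, 3, 4, 5, 6, 7, 8, 9, 10}
Full difference set: {0} ∪ (positive diffs) ∪ (negative diffs).
|A - A| = 1 + 2·10 = 21 (matches direct enumeration: 21).

|A - A| = 21


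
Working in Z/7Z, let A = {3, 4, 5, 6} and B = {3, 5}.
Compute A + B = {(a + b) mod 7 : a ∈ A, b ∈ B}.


Work in Z/7Z: reduce every sum a + b modulo 7.
Enumerate all 8 pairs:
a = 3: 3+3=6, 3+5=1
a = 4: 4+3=0, 4+5=2
a = 5: 5+3=1, 5+5=3
a = 6: 6+3=2, 6+5=4
Distinct residues collected: {0, 1, 2, 3, 4, 6}
|A + B| = 6 (out of 7 total residues).

A + B = {0, 1, 2, 3, 4, 6}


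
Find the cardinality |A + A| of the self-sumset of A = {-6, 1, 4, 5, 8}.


A + A = {a + a' : a, a' ∈ A}; |A| = 5.
General bounds: 2|A| - 1 ≤ |A + A| ≤ |A|(|A|+1)/2, i.e. 9 ≤ |A + A| ≤ 15.
Lower bound 2|A|-1 is attained iff A is an arithmetic progression.
Enumerate sums a + a' for a ≤ a' (symmetric, so this suffices):
a = -6: -6+-6=-12, -6+1=-5, -6+4=-2, -6+5=-1, -6+8=2
a = 1: 1+1=2, 1+4=5, 1+5=6, 1+8=9
a = 4: 4+4=8, 4+5=9, 4+8=12
a = 5: 5+5=10, 5+8=13
a = 8: 8+8=16
Distinct sums: {-12, -5, -2, -1, 2, 5, 6, 8, 9, 10, 12, 13, 16}
|A + A| = 13

|A + A| = 13


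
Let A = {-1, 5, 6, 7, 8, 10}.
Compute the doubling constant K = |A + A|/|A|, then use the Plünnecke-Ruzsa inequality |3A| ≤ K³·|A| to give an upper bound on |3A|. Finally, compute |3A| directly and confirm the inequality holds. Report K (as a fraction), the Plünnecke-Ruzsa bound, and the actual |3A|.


|A| = 6.
Step 1: Compute A + A by enumerating all 36 pairs.
A + A = {-2, 4, 5, 6, 7, 9, 10, 11, 12, 13, 14, 15, 16, 17, 18, 20}, so |A + A| = 16.
Step 2: Doubling constant K = |A + A|/|A| = 16/6 = 16/6 ≈ 2.6667.
Step 3: Plünnecke-Ruzsa gives |3A| ≤ K³·|A| = (2.6667)³ · 6 ≈ 113.7778.
Step 4: Compute 3A = A + A + A directly by enumerating all triples (a,b,c) ∈ A³; |3A| = 27.
Step 5: Check 27 ≤ 113.7778? Yes ✓.

K = 16/6, Plünnecke-Ruzsa bound K³|A| ≈ 113.7778, |3A| = 27, inequality holds.


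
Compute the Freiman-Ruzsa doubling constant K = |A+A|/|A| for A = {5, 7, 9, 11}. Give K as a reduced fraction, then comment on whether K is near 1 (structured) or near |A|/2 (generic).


|A| = 4.
Compute A + A by enumerating all 16 pairs.
A + A = {10, 12, 14, 16, 18, 20, 22}, so |A + A| = 7.
K = |A + A| / |A| = 7/4 (already in lowest terms) ≈ 1.7500.
Reference: AP of size 4 gives K = 7/4 ≈ 1.7500; a fully generic set of size 4 gives K ≈ 2.5000.

|A| = 4, |A + A| = 7, K = 7/4.


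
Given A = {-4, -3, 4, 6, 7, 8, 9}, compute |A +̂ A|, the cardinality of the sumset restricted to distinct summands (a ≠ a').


Restricted sumset: A +̂ A = {a + a' : a ∈ A, a' ∈ A, a ≠ a'}.
Equivalently, take A + A and drop any sum 2a that is achievable ONLY as a + a for a ∈ A (i.e. sums representable only with equal summands).
Enumerate pairs (a, a') with a < a' (symmetric, so each unordered pair gives one sum; this covers all a ≠ a'):
  -4 + -3 = -7
  -4 + 4 = 0
  -4 + 6 = 2
  -4 + 7 = 3
  -4 + 8 = 4
  -4 + 9 = 5
  -3 + 4 = 1
  -3 + 6 = 3
  -3 + 7 = 4
  -3 + 8 = 5
  -3 + 9 = 6
  4 + 6 = 10
  4 + 7 = 11
  4 + 8 = 12
  4 + 9 = 13
  6 + 7 = 13
  6 + 8 = 14
  6 + 9 = 15
  7 + 8 = 15
  7 + 9 = 16
  8 + 9 = 17
Collected distinct sums: {-7, 0, 1, 2, 3, 4, 5, 6, 10, 11, 12, 13, 14, 15, 16, 17}
|A +̂ A| = 16
(Reference bound: |A +̂ A| ≥ 2|A| - 3 for |A| ≥ 2, with |A| = 7 giving ≥ 11.)

|A +̂ A| = 16


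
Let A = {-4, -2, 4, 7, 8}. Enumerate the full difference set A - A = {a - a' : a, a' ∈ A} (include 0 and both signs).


A - A = {a - a' : a, a' ∈ A}.
Compute a - a' for each ordered pair (a, a'):
a = -4: -4--4=0, -4--2=-2, -4-4=-8, -4-7=-11, -4-8=-12
a = -2: -2--4=2, -2--2=0, -2-4=-6, -2-7=-9, -2-8=-10
a = 4: 4--4=8, 4--2=6, 4-4=0, 4-7=-3, 4-8=-4
a = 7: 7--4=11, 7--2=9, 7-4=3, 7-7=0, 7-8=-1
a = 8: 8--4=12, 8--2=10, 8-4=4, 8-7=1, 8-8=0
Collecting distinct values (and noting 0 appears from a-a):
A - A = {-12, -11, -10, -9, -8, -6, -4, -3, -2, -1, 0, 1, 2, 3, 4, 6, 8, 9, 10, 11, 12}
|A - A| = 21

A - A = {-12, -11, -10, -9, -8, -6, -4, -3, -2, -1, 0, 1, 2, 3, 4, 6, 8, 9, 10, 11, 12}


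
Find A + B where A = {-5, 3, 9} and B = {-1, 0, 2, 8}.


A + B = {a + b : a ∈ A, b ∈ B}.
Enumerate all |A|·|B| = 3·4 = 12 pairs (a, b) and collect distinct sums.
a = -5: -5+-1=-6, -5+0=-5, -5+2=-3, -5+8=3
a = 3: 3+-1=2, 3+0=3, 3+2=5, 3+8=11
a = 9: 9+-1=8, 9+0=9, 9+2=11, 9+8=17
Collecting distinct sums: A + B = {-6, -5, -3, 2, 3, 5, 8, 9, 11, 17}
|A + B| = 10

A + B = {-6, -5, -3, 2, 3, 5, 8, 9, 11, 17}


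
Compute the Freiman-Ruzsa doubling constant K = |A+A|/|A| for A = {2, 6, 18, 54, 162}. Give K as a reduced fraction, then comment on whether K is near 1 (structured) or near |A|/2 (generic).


|A| = 5.
Compute A + A by enumerating all 25 pairs.
A + A = {4, 8, 12, 20, 24, 36, 56, 60, 72, 108, 164, 168, 180, 216, 324}, so |A + A| = 15.
K = |A + A| / |A| = 15/5 = 3/1 ≈ 3.0000.
Reference: AP of size 5 gives K = 9/5 ≈ 1.8000; a fully generic set of size 5 gives K ≈ 3.0000.

|A| = 5, |A + A| = 15, K = 15/5 = 3/1.


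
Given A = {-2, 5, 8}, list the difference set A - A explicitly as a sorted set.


A - A = {a - a' : a, a' ∈ A}.
Compute a - a' for each ordered pair (a, a'):
a = -2: -2--2=0, -2-5=-7, -2-8=-10
a = 5: 5--2=7, 5-5=0, 5-8=-3
a = 8: 8--2=10, 8-5=3, 8-8=0
Collecting distinct values (and noting 0 appears from a-a):
A - A = {-10, -7, -3, 0, 3, 7, 10}
|A - A| = 7

A - A = {-10, -7, -3, 0, 3, 7, 10}


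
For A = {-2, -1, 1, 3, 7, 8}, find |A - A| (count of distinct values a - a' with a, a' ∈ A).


A - A = {a - a' : a, a' ∈ A}; |A| = 6.
Bounds: 2|A|-1 ≤ |A - A| ≤ |A|² - |A| + 1, i.e. 11 ≤ |A - A| ≤ 31.
Note: 0 ∈ A - A always (from a - a). The set is symmetric: if d ∈ A - A then -d ∈ A - A.
Enumerate nonzero differences d = a - a' with a > a' (then include -d):
Positive differences: {1, 2, 3, 4, 5, 6, 7, 8, 9, 10}
Full difference set: {0} ∪ (positive diffs) ∪ (negative diffs).
|A - A| = 1 + 2·10 = 21 (matches direct enumeration: 21).

|A - A| = 21


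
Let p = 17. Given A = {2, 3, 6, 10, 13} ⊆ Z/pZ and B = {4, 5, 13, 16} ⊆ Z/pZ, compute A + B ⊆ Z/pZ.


Work in Z/17Z: reduce every sum a + b modulo 17.
Enumerate all 20 pairs:
a = 2: 2+4=6, 2+5=7, 2+13=15, 2+16=1
a = 3: 3+4=7, 3+5=8, 3+13=16, 3+16=2
a = 6: 6+4=10, 6+5=11, 6+13=2, 6+16=5
a = 10: 10+4=14, 10+5=15, 10+13=6, 10+16=9
a = 13: 13+4=0, 13+5=1, 13+13=9, 13+16=12
Distinct residues collected: {0, 1, 2, 5, 6, 7, 8, 9, 10, 11, 12, 14, 15, 16}
|A + B| = 14 (out of 17 total residues).

A + B = {0, 1, 2, 5, 6, 7, 8, 9, 10, 11, 12, 14, 15, 16}


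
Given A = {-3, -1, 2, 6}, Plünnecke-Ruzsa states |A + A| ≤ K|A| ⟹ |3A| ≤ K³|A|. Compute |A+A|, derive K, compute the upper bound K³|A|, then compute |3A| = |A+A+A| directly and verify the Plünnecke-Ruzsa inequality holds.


|A| = 4.
Step 1: Compute A + A by enumerating all 16 pairs.
A + A = {-6, -4, -2, -1, 1, 3, 4, 5, 8, 12}, so |A + A| = 10.
Step 2: Doubling constant K = |A + A|/|A| = 10/4 = 10/4 ≈ 2.5000.
Step 3: Plünnecke-Ruzsa gives |3A| ≤ K³·|A| = (2.5000)³ · 4 ≈ 62.5000.
Step 4: Compute 3A = A + A + A directly by enumerating all triples (a,b,c) ∈ A³; |3A| = 19.
Step 5: Check 19 ≤ 62.5000? Yes ✓.

K = 10/4, Plünnecke-Ruzsa bound K³|A| ≈ 62.5000, |3A| = 19, inequality holds.


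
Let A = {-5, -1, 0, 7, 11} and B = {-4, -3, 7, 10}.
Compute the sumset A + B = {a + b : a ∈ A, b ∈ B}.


A + B = {a + b : a ∈ A, b ∈ B}.
Enumerate all |A|·|B| = 5·4 = 20 pairs (a, b) and collect distinct sums.
a = -5: -5+-4=-9, -5+-3=-8, -5+7=2, -5+10=5
a = -1: -1+-4=-5, -1+-3=-4, -1+7=6, -1+10=9
a = 0: 0+-4=-4, 0+-3=-3, 0+7=7, 0+10=10
a = 7: 7+-4=3, 7+-3=4, 7+7=14, 7+10=17
a = 11: 11+-4=7, 11+-3=8, 11+7=18, 11+10=21
Collecting distinct sums: A + B = {-9, -8, -5, -4, -3, 2, 3, 4, 5, 6, 7, 8, 9, 10, 14, 17, 18, 21}
|A + B| = 18

A + B = {-9, -8, -5, -4, -3, 2, 3, 4, 5, 6, 7, 8, 9, 10, 14, 17, 18, 21}


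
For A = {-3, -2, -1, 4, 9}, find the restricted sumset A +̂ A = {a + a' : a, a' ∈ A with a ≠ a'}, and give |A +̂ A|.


Restricted sumset: A +̂ A = {a + a' : a ∈ A, a' ∈ A, a ≠ a'}.
Equivalently, take A + A and drop any sum 2a that is achievable ONLY as a + a for a ∈ A (i.e. sums representable only with equal summands).
Enumerate pairs (a, a') with a < a' (symmetric, so each unordered pair gives one sum; this covers all a ≠ a'):
  -3 + -2 = -5
  -3 + -1 = -4
  -3 + 4 = 1
  -3 + 9 = 6
  -2 + -1 = -3
  -2 + 4 = 2
  -2 + 9 = 7
  -1 + 4 = 3
  -1 + 9 = 8
  4 + 9 = 13
Collected distinct sums: {-5, -4, -3, 1, 2, 3, 6, 7, 8, 13}
|A +̂ A| = 10
(Reference bound: |A +̂ A| ≥ 2|A| - 3 for |A| ≥ 2, with |A| = 5 giving ≥ 7.)

|A +̂ A| = 10


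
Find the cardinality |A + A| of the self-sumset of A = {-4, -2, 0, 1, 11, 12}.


A + A = {a + a' : a, a' ∈ A}; |A| = 6.
General bounds: 2|A| - 1 ≤ |A + A| ≤ |A|(|A|+1)/2, i.e. 11 ≤ |A + A| ≤ 21.
Lower bound 2|A|-1 is attained iff A is an arithmetic progression.
Enumerate sums a + a' for a ≤ a' (symmetric, so this suffices):
a = -4: -4+-4=-8, -4+-2=-6, -4+0=-4, -4+1=-3, -4+11=7, -4+12=8
a = -2: -2+-2=-4, -2+0=-2, -2+1=-1, -2+11=9, -2+12=10
a = 0: 0+0=0, 0+1=1, 0+11=11, 0+12=12
a = 1: 1+1=2, 1+11=12, 1+12=13
a = 11: 11+11=22, 11+12=23
a = 12: 12+12=24
Distinct sums: {-8, -6, -4, -3, -2, -1, 0, 1, 2, 7, 8, 9, 10, 11, 12, 13, 22, 23, 24}
|A + A| = 19

|A + A| = 19


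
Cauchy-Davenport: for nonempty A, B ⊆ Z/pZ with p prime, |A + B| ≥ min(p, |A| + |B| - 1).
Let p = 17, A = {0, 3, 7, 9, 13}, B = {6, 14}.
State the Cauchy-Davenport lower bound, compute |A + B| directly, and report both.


Cauchy-Davenport: |A + B| ≥ min(p, |A| + |B| - 1) for A, B nonempty in Z/pZ.
|A| = 5, |B| = 2, p = 17.
CD lower bound = min(17, 5 + 2 - 1) = min(17, 6) = 6.
Compute A + B mod 17 directly:
a = 0: 0+6=6, 0+14=14
a = 3: 3+6=9, 3+14=0
a = 7: 7+6=13, 7+14=4
a = 9: 9+6=15, 9+14=6
a = 13: 13+6=2, 13+14=10
A + B = {0, 2, 4, 6, 9, 10, 13, 14, 15}, so |A + B| = 9.
Verify: 9 ≥ 6? Yes ✓.

CD lower bound = 6, actual |A + B| = 9.


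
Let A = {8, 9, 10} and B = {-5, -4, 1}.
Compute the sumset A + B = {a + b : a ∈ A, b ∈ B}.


A + B = {a + b : a ∈ A, b ∈ B}.
Enumerate all |A|·|B| = 3·3 = 9 pairs (a, b) and collect distinct sums.
a = 8: 8+-5=3, 8+-4=4, 8+1=9
a = 9: 9+-5=4, 9+-4=5, 9+1=10
a = 10: 10+-5=5, 10+-4=6, 10+1=11
Collecting distinct sums: A + B = {3, 4, 5, 6, 9, 10, 11}
|A + B| = 7

A + B = {3, 4, 5, 6, 9, 10, 11}


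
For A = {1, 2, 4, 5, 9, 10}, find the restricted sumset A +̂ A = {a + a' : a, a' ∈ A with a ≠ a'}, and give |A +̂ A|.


Restricted sumset: A +̂ A = {a + a' : a ∈ A, a' ∈ A, a ≠ a'}.
Equivalently, take A + A and drop any sum 2a that is achievable ONLY as a + a for a ∈ A (i.e. sums representable only with equal summands).
Enumerate pairs (a, a') with a < a' (symmetric, so each unordered pair gives one sum; this covers all a ≠ a'):
  1 + 2 = 3
  1 + 4 = 5
  1 + 5 = 6
  1 + 9 = 10
  1 + 10 = 11
  2 + 4 = 6
  2 + 5 = 7
  2 + 9 = 11
  2 + 10 = 12
  4 + 5 = 9
  4 + 9 = 13
  4 + 10 = 14
  5 + 9 = 14
  5 + 10 = 15
  9 + 10 = 19
Collected distinct sums: {3, 5, 6, 7, 9, 10, 11, 12, 13, 14, 15, 19}
|A +̂ A| = 12
(Reference bound: |A +̂ A| ≥ 2|A| - 3 for |A| ≥ 2, with |A| = 6 giving ≥ 9.)

|A +̂ A| = 12


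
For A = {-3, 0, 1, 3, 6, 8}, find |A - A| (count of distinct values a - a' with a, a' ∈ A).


A - A = {a - a' : a, a' ∈ A}; |A| = 6.
Bounds: 2|A|-1 ≤ |A - A| ≤ |A|² - |A| + 1, i.e. 11 ≤ |A - A| ≤ 31.
Note: 0 ∈ A - A always (from a - a). The set is symmetric: if d ∈ A - A then -d ∈ A - A.
Enumerate nonzero differences d = a - a' with a > a' (then include -d):
Positive differences: {1, 2, 3, 4, 5, 6, 7, 8, 9, 11}
Full difference set: {0} ∪ (positive diffs) ∪ (negative diffs).
|A - A| = 1 + 2·10 = 21 (matches direct enumeration: 21).

|A - A| = 21


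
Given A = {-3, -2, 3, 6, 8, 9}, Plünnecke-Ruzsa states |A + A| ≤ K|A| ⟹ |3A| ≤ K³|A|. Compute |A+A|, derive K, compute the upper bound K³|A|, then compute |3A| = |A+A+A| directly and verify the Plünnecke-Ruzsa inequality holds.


|A| = 6.
Step 1: Compute A + A by enumerating all 36 pairs.
A + A = {-6, -5, -4, 0, 1, 3, 4, 5, 6, 7, 9, 11, 12, 14, 15, 16, 17, 18}, so |A + A| = 18.
Step 2: Doubling constant K = |A + A|/|A| = 18/6 = 18/6 ≈ 3.0000.
Step 3: Plünnecke-Ruzsa gives |3A| ≤ K³·|A| = (3.0000)³ · 6 ≈ 162.0000.
Step 4: Compute 3A = A + A + A directly by enumerating all triples (a,b,c) ∈ A³; |3A| = 35.
Step 5: Check 35 ≤ 162.0000? Yes ✓.

K = 18/6, Plünnecke-Ruzsa bound K³|A| ≈ 162.0000, |3A| = 35, inequality holds.


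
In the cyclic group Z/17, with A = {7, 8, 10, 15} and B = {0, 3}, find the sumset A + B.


Work in Z/17Z: reduce every sum a + b modulo 17.
Enumerate all 8 pairs:
a = 7: 7+0=7, 7+3=10
a = 8: 8+0=8, 8+3=11
a = 10: 10+0=10, 10+3=13
a = 15: 15+0=15, 15+3=1
Distinct residues collected: {1, 7, 8, 10, 11, 13, 15}
|A + B| = 7 (out of 17 total residues).

A + B = {1, 7, 8, 10, 11, 13, 15}


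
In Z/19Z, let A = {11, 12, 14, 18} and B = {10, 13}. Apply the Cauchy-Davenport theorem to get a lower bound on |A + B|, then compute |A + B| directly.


Cauchy-Davenport: |A + B| ≥ min(p, |A| + |B| - 1) for A, B nonempty in Z/pZ.
|A| = 4, |B| = 2, p = 19.
CD lower bound = min(19, 4 + 2 - 1) = min(19, 5) = 5.
Compute A + B mod 19 directly:
a = 11: 11+10=2, 11+13=5
a = 12: 12+10=3, 12+13=6
a = 14: 14+10=5, 14+13=8
a = 18: 18+10=9, 18+13=12
A + B = {2, 3, 5, 6, 8, 9, 12}, so |A + B| = 7.
Verify: 7 ≥ 5? Yes ✓.

CD lower bound = 5, actual |A + B| = 7.


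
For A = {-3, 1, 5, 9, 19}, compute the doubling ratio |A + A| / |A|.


|A| = 5.
Compute A + A by enumerating all 25 pairs.
A + A = {-6, -2, 2, 6, 10, 14, 16, 18, 20, 24, 28, 38}, so |A + A| = 12.
K = |A + A| / |A| = 12/5 (already in lowest terms) ≈ 2.4000.
Reference: AP of size 5 gives K = 9/5 ≈ 1.8000; a fully generic set of size 5 gives K ≈ 3.0000.

|A| = 5, |A + A| = 12, K = 12/5.


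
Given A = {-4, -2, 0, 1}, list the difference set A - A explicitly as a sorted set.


A - A = {a - a' : a, a' ∈ A}.
Compute a - a' for each ordered pair (a, a'):
a = -4: -4--4=0, -4--2=-2, -4-0=-4, -4-1=-5
a = -2: -2--4=2, -2--2=0, -2-0=-2, -2-1=-3
a = 0: 0--4=4, 0--2=2, 0-0=0, 0-1=-1
a = 1: 1--4=5, 1--2=3, 1-0=1, 1-1=0
Collecting distinct values (and noting 0 appears from a-a):
A - A = {-5, -4, -3, -2, -1, 0, 1, 2, 3, 4, 5}
|A - A| = 11

A - A = {-5, -4, -3, -2, -1, 0, 1, 2, 3, 4, 5}


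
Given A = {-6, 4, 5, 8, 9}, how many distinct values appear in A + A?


A + A = {a + a' : a, a' ∈ A}; |A| = 5.
General bounds: 2|A| - 1 ≤ |A + A| ≤ |A|(|A|+1)/2, i.e. 9 ≤ |A + A| ≤ 15.
Lower bound 2|A|-1 is attained iff A is an arithmetic progression.
Enumerate sums a + a' for a ≤ a' (symmetric, so this suffices):
a = -6: -6+-6=-12, -6+4=-2, -6+5=-1, -6+8=2, -6+9=3
a = 4: 4+4=8, 4+5=9, 4+8=12, 4+9=13
a = 5: 5+5=10, 5+8=13, 5+9=14
a = 8: 8+8=16, 8+9=17
a = 9: 9+9=18
Distinct sums: {-12, -2, -1, 2, 3, 8, 9, 10, 12, 13, 14, 16, 17, 18}
|A + A| = 14

|A + A| = 14
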